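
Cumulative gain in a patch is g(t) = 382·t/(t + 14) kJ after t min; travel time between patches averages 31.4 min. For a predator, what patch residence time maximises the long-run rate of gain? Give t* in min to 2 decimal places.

20.97 min

Maximise g(t)/(T+t): set derivative to zero → g'(t)(T+t) = g(t).
g'(t) = 382·14/(t + 14)². Setting 382·14/(t+14)² = 382t/[(t+14)(31.4+t)] gives 14(31.4+t) = t(t+14), so t² = 14×31.4 = 439.6.
t* = √439.6 = 20.97 min.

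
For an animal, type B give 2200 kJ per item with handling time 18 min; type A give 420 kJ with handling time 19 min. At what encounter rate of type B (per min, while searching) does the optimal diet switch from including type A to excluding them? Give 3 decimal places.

0.012 per min

At the threshold, the rate on type B alone equals the profitability of type A: λ·2200/(1 + λ·18) = 420/19 = 22.11.
Rearranging, λ(2200 − 22.11×18) = 22.11, so λ = 22.11/1802 = 0.01227 per min.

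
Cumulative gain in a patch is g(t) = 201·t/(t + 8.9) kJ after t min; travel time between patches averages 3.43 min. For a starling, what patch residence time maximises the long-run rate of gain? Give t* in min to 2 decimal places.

5.53 min

By the marginal value theorem, leave when the instantaneous gain rate g'(t) equals the habitat-wide average g(t)/(T + t).
g'(t) = 201·8.9/(t + 8.9)². Setting 201·8.9/(t+8.9)² = 201t/[(t+8.9)(3.43+t)] gives 8.9(3.43+t) = t(t+8.9), so t² = 8.9×3.43 = 30.53.
t* = √30.53 = 5.525 min.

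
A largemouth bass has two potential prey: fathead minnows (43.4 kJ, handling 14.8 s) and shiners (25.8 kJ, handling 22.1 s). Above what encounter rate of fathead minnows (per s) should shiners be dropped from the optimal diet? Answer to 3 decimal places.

0.045 per s

The zero-one rule: include shiners iff E₂/h₂ > λE₁/(1+λh₁). Equality gives the switch point.
λE₁h₂ = E₂ + λE₂h₁ ⇒ λ = E₂/(E₁h₂ − E₂h₁) = 25.8/(959.1 − 381.8) = 0.04469 per s.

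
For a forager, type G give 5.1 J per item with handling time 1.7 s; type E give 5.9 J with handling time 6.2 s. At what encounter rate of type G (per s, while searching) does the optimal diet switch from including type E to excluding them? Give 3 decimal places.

0.273 per s

The zero-one rule: include type E iff E₂/h₂ > λE₁/(1+λh₁). Equality gives the switch point.
λE₁h₂ = E₂ + λE₂h₁ ⇒ λ = E₂/(E₁h₂ − E₂h₁) = 5.9/(31.62 − 10.03) = 0.2733 per s.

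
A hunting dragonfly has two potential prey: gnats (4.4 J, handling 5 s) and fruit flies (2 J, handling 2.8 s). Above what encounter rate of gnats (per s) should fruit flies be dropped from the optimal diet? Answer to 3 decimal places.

0.862 per s

At the threshold, the rate on gnats alone equals the profitability of fruit flies: λ·4.4/(1 + λ·5) = 2/2.8 = 0.7143.
Rearranging, λ(4.4 − 0.7143×5) = 0.7143, so λ = 0.7143/0.8286 = 0.8621 per s.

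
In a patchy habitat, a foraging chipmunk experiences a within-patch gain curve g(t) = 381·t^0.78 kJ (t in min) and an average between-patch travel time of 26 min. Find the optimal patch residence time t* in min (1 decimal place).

92.2 min

By the marginal value theorem, leave when the instantaneous gain rate g'(t) equals the habitat-wide average g(t)/(T + t).
g'(t) = 0.78·381·t^-0.22. Setting 0.78·381·t^-0.22 = 381·t^0.78/(26+t) gives 0.78(26+t) = t, so 0.22·t = 0.78×26.
t* = 0.78×26/0.22 = 92.18 min.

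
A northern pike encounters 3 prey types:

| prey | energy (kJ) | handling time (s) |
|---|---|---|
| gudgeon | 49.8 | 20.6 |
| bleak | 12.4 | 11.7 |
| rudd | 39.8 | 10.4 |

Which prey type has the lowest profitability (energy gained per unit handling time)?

Profitability E/h (kJ/s): gudgeon = 49.8/20.6 = 2.42, bleak = 12.4/11.7 = 1.06, rudd = 39.8/10.4 = 3.83.
Ranked: rudd > gudgeon > bleak.

bleak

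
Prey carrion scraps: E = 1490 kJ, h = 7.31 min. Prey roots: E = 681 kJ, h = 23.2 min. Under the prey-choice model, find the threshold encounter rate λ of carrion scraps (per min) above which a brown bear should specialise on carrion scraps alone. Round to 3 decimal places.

At the threshold, the rate on carrion scraps alone equals the profitability of roots: λ·1490/(1 + λ·7.31) = 681/23.2 = 29.35.
Rearranging, λ(1490 − 29.35×7.31) = 29.35, so λ = 29.35/1275 = 0.02301 per min.

0.023 per min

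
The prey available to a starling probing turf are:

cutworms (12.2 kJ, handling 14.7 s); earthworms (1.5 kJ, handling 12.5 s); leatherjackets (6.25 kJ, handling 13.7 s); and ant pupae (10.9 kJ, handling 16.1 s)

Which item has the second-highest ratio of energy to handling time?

ant pupae

In descending order of E/h:
cutworms: 12.2/14.7 = 0.83 kJ/s
ant pupae: 10.9/16.1 = 0.677 kJ/s
leatherjackets: 6.25/13.7 = 0.456 kJ/s
earthworms: 1.5/12.5 = 0.12 kJ/s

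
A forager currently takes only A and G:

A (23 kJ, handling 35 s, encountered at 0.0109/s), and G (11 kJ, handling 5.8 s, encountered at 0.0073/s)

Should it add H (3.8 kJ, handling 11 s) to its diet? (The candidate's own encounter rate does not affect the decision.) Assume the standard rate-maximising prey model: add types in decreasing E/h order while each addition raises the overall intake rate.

Intake rate on the current diet: R = (0.0109×23 + 0.0073×11) / (1 + 0.0109×35 + 0.0073×5.8) = 0.331/1.424 = 0.2325 kJ/s.
H: E/h = 3.8/11 = 0.3455 kJ/s.
0.3455 > 0.2325, so adding H raises the average — include it.

Yes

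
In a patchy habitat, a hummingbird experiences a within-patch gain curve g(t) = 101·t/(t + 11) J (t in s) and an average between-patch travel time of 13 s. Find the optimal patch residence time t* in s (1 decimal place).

12.0 s

Maximise g(t)/(T+t): set derivative to zero → g'(t)(T+t) = g(t).
g'(t) = 101·11/(t + 11)². Setting 101·11/(t+11)² = 101t/[(t+11)(13+t)] gives 11(13+t) = t(t+11), so t² = 11×13 = 143.
t* = √143 = 11.96 s.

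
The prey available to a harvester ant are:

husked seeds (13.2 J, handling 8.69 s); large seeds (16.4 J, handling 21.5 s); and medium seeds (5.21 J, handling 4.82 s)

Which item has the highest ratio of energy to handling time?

In descending order of E/h:
husked seeds: 13.2/8.69 = 1.52 J/s
medium seeds: 5.21/4.82 = 1.08 J/s
large seeds: 16.4/21.5 = 0.763 J/s

husked seeds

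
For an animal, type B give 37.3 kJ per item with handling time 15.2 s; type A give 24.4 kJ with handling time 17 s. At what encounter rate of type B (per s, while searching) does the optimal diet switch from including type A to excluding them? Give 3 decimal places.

Drop type A once their profitability E₂/h₂ falls below the rate achievable on type B alone: E₂/h₂ = λE₁/(1 + λh₁).
Solve for λ: λE₁h₂ = E₂(1 + λh₁) → λ(E₁h₂ − E₂h₁) = E₂ → λ = E₂/(E₁h₂ − E₂h₁).
λ = 24.4/(37.3×17 − 24.4×15.2) = 24.4/263.2 = 0.0927 per s.

0.093 per s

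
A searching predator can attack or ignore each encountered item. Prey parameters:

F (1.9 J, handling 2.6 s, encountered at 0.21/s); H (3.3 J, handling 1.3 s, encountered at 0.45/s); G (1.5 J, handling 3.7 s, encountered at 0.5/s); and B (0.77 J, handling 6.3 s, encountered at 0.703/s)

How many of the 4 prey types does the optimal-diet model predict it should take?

1

Rank by E/h (J/s): H 2.54, F 0.731, G 0.405, B 0.122. Include each in turn until the next type's E/h falls below the running intake rate.
Rate on top 1: 0.9369. F: 0.731 < 0.9369 → exclude; stop.
Optimal diet: H — 1 of 4 types.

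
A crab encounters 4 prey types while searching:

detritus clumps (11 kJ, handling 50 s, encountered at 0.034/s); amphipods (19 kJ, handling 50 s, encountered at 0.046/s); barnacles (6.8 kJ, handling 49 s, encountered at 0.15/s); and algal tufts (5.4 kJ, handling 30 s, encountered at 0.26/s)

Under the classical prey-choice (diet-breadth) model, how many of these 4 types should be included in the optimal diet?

1

Profitabilities (E/h, kJ/s): amphipods 0.38, detritus clumps 0.22, algal tufts 0.18, barnacles 0.139. Add prey in this order while the next type's profitability exceeds the intake rate on those already taken.
Rate on top 1: 0.2648. detritus clumps: 0.22 < 0.2648 → exclude; stop.
Optimal diet: amphipods — 1 of 4 types.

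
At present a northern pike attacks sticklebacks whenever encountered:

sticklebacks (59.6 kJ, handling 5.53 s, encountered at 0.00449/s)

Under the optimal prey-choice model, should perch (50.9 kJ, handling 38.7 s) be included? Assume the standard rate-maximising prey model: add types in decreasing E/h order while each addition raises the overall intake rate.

Yes

Current rate: (0.00449×59.6)/(1 + 0.00449×5.53) = 0.2611 kJ/s.
Profitability of perch: 50.9/38.7 = 1.315 kJ/s.
1.315 > 0.2611, so adding perch raises the average — include it.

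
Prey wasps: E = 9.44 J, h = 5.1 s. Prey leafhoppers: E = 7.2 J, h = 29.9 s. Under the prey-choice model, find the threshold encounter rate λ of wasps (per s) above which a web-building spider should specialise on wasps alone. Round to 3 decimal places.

0.029 per s

At the threshold, the rate on wasps alone equals the profitability of leafhoppers: λ·9.44/(1 + λ·5.1) = 7.2/29.9 = 0.2408.
Rearranging, λ(9.44 − 0.2408×5.1) = 0.2408, so λ = 0.2408/8.212 = 0.02932 per s.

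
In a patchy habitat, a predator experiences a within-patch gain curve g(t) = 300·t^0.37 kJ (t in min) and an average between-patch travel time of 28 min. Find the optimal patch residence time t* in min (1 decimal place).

16.4 min

Maximise g(t)/(T+t): set derivative to zero → g'(t)(T+t) = g(t).
g'(t) = 0.37·300·t^-0.63. Setting 0.37·300·t^-0.63 = 300·t^0.37/(28+t) gives 0.37(28+t) = t, so 0.63·t = 0.37×28.
t* = 0.37×28/0.63 = 16.44 min.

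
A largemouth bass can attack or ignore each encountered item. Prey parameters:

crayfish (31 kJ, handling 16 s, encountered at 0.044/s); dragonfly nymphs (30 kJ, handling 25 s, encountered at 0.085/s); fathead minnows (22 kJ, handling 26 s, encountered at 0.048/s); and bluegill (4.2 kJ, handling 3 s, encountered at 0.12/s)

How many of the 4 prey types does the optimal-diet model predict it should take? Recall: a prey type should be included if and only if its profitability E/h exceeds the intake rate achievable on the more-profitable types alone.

3

Rank by E/h (kJ/s): crayfish 1.94, bluegill 1.4, dragonfly nymphs 1.2, fathead minnows 0.846. Include each in turn until the next type's E/h falls below the running intake rate.
Rate on top 1: 0.8005. bluegill: 1.4 > 0.8005 → include.
Rate on top 2: 0.905. dragonfly nymphs: 1.2 > 0.905 → include.
Rate on top 3: 1.055. fathead minnows: 0.846 < 1.055 → exclude; stop.
Optimal diet: crayfish, bluegill, dragonfly nymphs — 3 of 4 types.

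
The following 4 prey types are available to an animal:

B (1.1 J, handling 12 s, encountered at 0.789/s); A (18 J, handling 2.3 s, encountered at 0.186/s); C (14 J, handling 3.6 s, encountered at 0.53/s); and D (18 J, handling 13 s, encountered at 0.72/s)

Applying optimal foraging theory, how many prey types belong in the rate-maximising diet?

E/h in descending order: A 7.83, C 3.89, D 1.38, B 0.0917 J/s. The optimal diet is the largest prefix of this list for which every included type satisfies E_i/h_i > R on the types above it.
Rate on top 1: 2.345. C: 3.89 > 2.345 → include.
Rate on top 2: 3.228. D: 1.38 < 3.228 → exclude; stop.
Optimal diet: A, C — 2 of 4 types.

2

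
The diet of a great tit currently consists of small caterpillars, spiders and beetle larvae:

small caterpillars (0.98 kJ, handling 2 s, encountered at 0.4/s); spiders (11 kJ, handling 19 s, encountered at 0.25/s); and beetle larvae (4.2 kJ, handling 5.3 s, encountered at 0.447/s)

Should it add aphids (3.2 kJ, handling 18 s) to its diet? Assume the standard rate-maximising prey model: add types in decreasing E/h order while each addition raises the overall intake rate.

Current rate: (0.4×0.98 + 0.25×11 + 0.447×4.2)/(1 + 0.4×2 + 0.25×19 + 0.447×5.3) = 0.5628 kJ/s.
Profitability of aphids: 3.2/18 = 0.1778 kJ/s.
0.1778 < 0.5628, so adding aphids would lower the average — exclude it.

No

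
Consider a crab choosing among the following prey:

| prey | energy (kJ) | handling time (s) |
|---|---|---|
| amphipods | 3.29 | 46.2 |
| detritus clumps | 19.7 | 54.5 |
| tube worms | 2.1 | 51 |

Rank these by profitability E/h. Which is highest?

detritus clumps

Profitability E/h (kJ/s): amphipods = 3.29/46.2 = 0.0712, detritus clumps = 19.7/54.5 = 0.361, tube worms = 2.1/51 = 0.0412.
Ranked: detritus clumps > amphipods > tube worms.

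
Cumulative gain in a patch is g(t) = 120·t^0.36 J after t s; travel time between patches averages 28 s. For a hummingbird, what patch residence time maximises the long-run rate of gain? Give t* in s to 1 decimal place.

By the marginal value theorem, leave when the instantaneous gain rate g'(t) equals the habitat-wide average g(t)/(T + t).
g'(t) = 0.36·120·t^-0.64. Setting 0.36·120·t^-0.64 = 120·t^0.36/(28+t) gives 0.36(28+t) = t, so 0.64·t = 0.36×28.
t* = 0.36×28/0.64 = 15.75 s.

15.8 s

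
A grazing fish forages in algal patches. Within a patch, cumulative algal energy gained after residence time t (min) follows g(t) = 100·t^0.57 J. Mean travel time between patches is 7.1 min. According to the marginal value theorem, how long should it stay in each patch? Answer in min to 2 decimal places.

9.41 min

Maximise g(t)/(T+t): set derivative to zero → g'(t)(T+t) = g(t).
g'(t) = 0.57·100·t^-0.43. Setting 0.57·100·t^-0.43 = 100·t^0.57/(7.1+t) gives 0.57(7.1+t) = t, so 0.43·t = 0.57×7.1.
t* = 0.57×7.1/0.43 = 9.412 min.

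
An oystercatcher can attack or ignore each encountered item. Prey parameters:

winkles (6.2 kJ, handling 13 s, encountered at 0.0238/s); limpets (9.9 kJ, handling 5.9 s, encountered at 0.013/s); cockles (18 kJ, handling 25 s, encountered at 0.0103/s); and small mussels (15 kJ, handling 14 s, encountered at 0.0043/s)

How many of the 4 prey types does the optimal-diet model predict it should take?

Rank by E/h (kJ/s): limpets 1.68, small mussels 1.07, cockles 0.72, winkles 0.477. Include each in turn until the next type's E/h falls below the running intake rate.
Rate on top 1: 0.1195. small mussels: 1.07 > 0.1195 → include.
Rate on top 2: 0.1699. cockles: 0.72 > 0.1699 → include.
Rate on top 3: 0.2715. winkles: 0.477 > 0.2715 → include.
Optimal diet: limpets, small mussels, cockles, winkles — 4 of 4 types.

4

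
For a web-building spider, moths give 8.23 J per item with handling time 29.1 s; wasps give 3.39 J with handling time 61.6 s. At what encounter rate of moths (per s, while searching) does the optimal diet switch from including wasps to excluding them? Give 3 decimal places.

0.008 per s

At the threshold, the rate on moths alone equals the profitability of wasps: λ·8.23/(1 + λ·29.1) = 3.39/61.6 = 0.05503.
Rearranging, λ(8.23 − 0.05503×29.1) = 0.05503, so λ = 0.05503/6.629 = 0.008302 per s.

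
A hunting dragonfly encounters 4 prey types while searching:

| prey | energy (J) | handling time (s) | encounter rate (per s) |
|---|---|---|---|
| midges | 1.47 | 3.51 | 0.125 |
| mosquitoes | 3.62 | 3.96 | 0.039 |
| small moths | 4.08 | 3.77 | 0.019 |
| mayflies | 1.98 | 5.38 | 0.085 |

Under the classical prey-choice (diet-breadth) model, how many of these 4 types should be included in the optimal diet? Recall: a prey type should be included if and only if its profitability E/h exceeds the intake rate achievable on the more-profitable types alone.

4

Rank by E/h (J/s): small moths 1.08, mosquitoes 0.914, midges 0.419, mayflies 0.368. Include each in turn until the next type's E/h falls below the running intake rate.
Rate on top 1: 0.07234. mosquitoes: 0.914 > 0.07234 → include.
Rate on top 2: 0.1784. midges: 0.419 > 0.1784 → include.
Rate on top 3: 0.2417. mayflies: 0.368 > 0.2417 → include.
Optimal diet: small moths, mosquitoes, midges, mayflies — 4 of 4 types.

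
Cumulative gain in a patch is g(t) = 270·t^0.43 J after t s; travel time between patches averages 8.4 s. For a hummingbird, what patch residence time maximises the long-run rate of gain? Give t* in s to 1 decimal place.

Optimal t* satisfies g'(t*) = g(t*)/(T + t*).
g'(t) = 0.43·270·t^-0.57. Setting 0.43·270·t^-0.57 = 270·t^0.43/(8.4+t) gives 0.43(8.4+t) = t, so 0.57·t = 0.43×8.4.
t* = 0.43×8.4/0.57 = 6.337 s.

6.3 s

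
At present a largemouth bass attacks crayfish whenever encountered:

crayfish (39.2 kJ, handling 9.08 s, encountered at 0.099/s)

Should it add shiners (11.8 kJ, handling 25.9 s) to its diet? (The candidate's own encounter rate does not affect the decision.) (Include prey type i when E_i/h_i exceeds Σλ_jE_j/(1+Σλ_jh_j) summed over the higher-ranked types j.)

On crayfish alone, R = ΣλE/(1+Σλh) = 3.881/1.899 = 2.044 kJ/s.
shiners: E/h = 11.8/25.9 = 0.4556 kJ/s.
Since 0.4556 < R, time spent handling shiners is better spent searching.

No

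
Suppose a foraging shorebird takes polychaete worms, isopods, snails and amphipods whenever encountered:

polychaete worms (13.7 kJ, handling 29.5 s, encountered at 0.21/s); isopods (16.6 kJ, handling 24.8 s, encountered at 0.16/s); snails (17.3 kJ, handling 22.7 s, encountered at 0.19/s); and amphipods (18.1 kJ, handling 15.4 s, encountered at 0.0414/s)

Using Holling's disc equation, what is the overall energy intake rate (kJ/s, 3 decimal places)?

Energy encountered per unit search time: 0.21×13.7 + 0.16×16.6 + 0.19×17.3 + 0.0414×18.1 = 9.569 kJ/s.
Handling time per unit search time: 0.21×29.5 + 0.16×24.8 + 0.19×22.7 + 0.0414×15.4 = 15.11.
Rate = 9.569/(1 + 15.11) = 0.5939 kJ/s.

0.594 kJ/s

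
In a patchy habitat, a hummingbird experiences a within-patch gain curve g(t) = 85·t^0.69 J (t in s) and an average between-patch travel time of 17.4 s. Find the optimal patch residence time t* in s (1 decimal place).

38.7 s

Optimal t* satisfies g'(t*) = g(t*)/(T + t*).
g'(t) = 0.69·85·t^-0.31. Setting 0.69·85·t^-0.31 = 85·t^0.69/(17.4+t) gives 0.69(17.4+t) = t, so 0.31·t = 0.69×17.4.
t* = 0.69×17.4/0.31 = 38.73 s.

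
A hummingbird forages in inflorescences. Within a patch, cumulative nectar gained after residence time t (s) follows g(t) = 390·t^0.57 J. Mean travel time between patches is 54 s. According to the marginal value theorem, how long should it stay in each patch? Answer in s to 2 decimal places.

Optimal t* satisfies g'(t*) = g(t*)/(T + t*).
g'(t) = 0.57·390·t^-0.43. Setting 0.57·390·t^-0.43 = 390·t^0.57/(54+t) gives 0.57(54+t) = t, so 0.43·t = 0.57×54.
t* = 0.57×54/0.43 = 71.58 s.

71.58 s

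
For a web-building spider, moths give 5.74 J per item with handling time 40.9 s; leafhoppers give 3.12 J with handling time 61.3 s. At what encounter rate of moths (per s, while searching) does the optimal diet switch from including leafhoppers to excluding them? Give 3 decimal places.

0.014 per s

At the threshold, the rate on moths alone equals the profitability of leafhoppers: λ·5.74/(1 + λ·40.9) = 3.12/61.3 = 0.0509.
Rearranging, λ(5.74 − 0.0509×40.9) = 0.0509, so λ = 0.0509/3.658 = 0.01391 per s.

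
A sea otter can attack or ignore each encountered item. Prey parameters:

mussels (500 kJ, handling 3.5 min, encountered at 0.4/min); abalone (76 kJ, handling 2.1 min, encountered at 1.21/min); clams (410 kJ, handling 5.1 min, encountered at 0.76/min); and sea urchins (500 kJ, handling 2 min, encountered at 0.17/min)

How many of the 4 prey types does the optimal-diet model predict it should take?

2

E/h in descending order: sea urchins 250, mussels 143, clams 80.4, abalone 36.2 kJ/min. The optimal diet is the largest prefix of this list for which every included type satisfies E_i/h_i > R on the types above it.
Rate on top 1: 63.43. mussels: 143 > 63.43 → include.
Rate on top 2: 104. clams: 80.4 < 104 → exclude; stop.
Optimal diet: sea urchins, mussels — 2 of 4 types.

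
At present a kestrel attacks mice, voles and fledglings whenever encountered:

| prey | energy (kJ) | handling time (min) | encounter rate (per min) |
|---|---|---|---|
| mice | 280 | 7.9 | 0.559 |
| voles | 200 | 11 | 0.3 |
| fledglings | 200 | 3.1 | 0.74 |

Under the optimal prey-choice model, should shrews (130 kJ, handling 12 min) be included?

No

Current rate: (0.559×280 + 0.3×200 + 0.74×200)/(1 + 0.559×7.9 + 0.3×11 + 0.74×3.1) = 33.11 kJ/min.
Profitability of shrews: 130/12 = 10.83 kJ/min.
Since 10.83 < R, time spent handling shrews is better spent searching.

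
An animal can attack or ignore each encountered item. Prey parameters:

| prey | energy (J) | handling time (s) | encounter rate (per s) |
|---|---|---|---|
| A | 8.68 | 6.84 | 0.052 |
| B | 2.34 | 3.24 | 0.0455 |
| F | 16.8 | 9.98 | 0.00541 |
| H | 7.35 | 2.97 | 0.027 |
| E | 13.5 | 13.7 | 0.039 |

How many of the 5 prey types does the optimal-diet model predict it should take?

5

E/h in descending order: H 2.47, F 1.68, A 1.27, E 0.985, B 0.722 J/s. The optimal diet is the largest prefix of this list for which every included type satisfies E_i/h_i > R on the types above it.
Rate on top 1: 0.1837. F: 1.68 > 0.1837 → include.
Rate on top 2: 0.2551. A: 1.27 > 0.2551 → include.
Rate on top 3: 0.4972. E: 0.985 > 0.4972 → include.
Rate on top 4: 0.626. B: 0.722 > 0.626 → include.
Optimal diet: H, F, A, E, B — 5 of 5 types.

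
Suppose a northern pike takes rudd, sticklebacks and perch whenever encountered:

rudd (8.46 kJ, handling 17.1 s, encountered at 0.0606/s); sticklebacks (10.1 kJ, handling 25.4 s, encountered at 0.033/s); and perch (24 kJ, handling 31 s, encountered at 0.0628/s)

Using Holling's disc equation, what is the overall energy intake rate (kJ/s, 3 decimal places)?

R = (0.0606×8.46 + 0.033×10.1 + 0.0628×24) / (1 + 0.0606×17.1 + 0.033×25.4 + 0.0628×31) = 2.353/4.821 = 0.4881 kJ/s.

0.488 kJ/s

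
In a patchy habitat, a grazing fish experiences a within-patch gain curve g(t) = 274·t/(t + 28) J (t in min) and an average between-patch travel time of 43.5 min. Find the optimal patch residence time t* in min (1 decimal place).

34.9 min

Optimal t* satisfies g'(t*) = g(t*)/(T + t*).
g'(t) = 274·28/(t + 28)². Setting 274·28/(t+28)² = 274t/[(t+28)(43.5+t)] gives 28(43.5+t) = t(t+28), so t² = 28×43.5 = 1218.
t* = √1218 = 34.9 min.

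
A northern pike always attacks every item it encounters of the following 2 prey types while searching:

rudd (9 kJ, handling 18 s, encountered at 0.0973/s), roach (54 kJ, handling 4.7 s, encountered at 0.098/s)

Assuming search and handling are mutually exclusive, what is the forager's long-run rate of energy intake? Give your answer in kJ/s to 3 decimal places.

R = Σλ_iE_i / (1 + Σλ_ih_i)
Numerator: 0.0973×9 + 0.098×54 = 6.168
Denominator: 1 + 0.0973×18 + 0.098×4.7 = 3.212
R = 6.168/3.212 = 1.92 kJ/s

1.920 kJ/s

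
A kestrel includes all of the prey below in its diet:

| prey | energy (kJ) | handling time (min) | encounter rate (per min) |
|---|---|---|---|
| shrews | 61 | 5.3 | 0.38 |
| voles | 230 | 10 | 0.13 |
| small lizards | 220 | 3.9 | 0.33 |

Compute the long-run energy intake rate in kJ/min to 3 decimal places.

22.439 kJ/min

R = Σλ_iE_i / (1 + Σλ_ih_i)
Numerator: 0.38×61 + 0.13×230 + 0.33×220 = 125.7
Denominator: 1 + 0.38×5.3 + 0.13×10 + 0.33×3.9 = 5.601
R = 125.7/5.601 = 22.44 kJ/min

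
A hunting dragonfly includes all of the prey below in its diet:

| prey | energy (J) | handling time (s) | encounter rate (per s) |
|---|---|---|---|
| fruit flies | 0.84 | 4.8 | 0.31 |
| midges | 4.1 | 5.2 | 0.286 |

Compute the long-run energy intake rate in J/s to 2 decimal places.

Energy encountered per unit search time: 0.31×0.84 + 0.286×4.1 = 1.433 J/s.
Handling time per unit search time: 0.31×4.8 + 0.286×5.2 = 2.975.
Rate = 1.433/(1 + 2.975) = 0.3605 J/s.

0.36 J/s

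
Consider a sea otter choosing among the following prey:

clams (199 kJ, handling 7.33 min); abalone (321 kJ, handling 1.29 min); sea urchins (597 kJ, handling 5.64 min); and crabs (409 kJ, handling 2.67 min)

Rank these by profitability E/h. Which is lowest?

clams

In descending order of E/h:
abalone: 321/1.29 = 249 kJ/min
crabs: 409/2.67 = 153 kJ/min
sea urchins: 597/5.64 = 106 kJ/min
clams: 199/7.33 = 27.1 kJ/min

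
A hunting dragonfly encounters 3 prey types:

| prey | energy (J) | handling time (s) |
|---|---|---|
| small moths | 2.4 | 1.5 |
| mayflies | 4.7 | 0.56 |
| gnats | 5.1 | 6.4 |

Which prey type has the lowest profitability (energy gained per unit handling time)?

gnats

Profitability E/h (J/s): small moths = 2.4/1.5 = 1.6, mayflies = 4.7/0.56 = 8.39, gnats = 5.1/6.4 = 0.797.
Ranked: mayflies > small moths > gnats.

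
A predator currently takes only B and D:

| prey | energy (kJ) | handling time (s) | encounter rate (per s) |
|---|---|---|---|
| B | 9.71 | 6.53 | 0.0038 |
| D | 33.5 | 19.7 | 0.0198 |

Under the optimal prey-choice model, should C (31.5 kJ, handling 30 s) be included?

Yes

Intake rate on the current diet: R = (0.0038×9.71 + 0.0198×33.5) / (1 + 0.0038×6.53 + 0.0198×19.7) = 0.7002/1.415 = 0.4949 kJ/s.
Profitability of C: 31.5/30 = 1.05 kJ/s.
1.05 > 0.4949, so adding C raises the average — include it.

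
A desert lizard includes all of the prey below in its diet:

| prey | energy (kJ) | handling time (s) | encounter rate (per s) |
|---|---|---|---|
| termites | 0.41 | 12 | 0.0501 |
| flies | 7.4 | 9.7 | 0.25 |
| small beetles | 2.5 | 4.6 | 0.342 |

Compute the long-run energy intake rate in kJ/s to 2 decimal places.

Energy encountered per unit search time: 0.0501×0.41 + 0.25×7.4 + 0.342×2.5 = 2.726 kJ/s.
Handling time per unit search time: 0.0501×12 + 0.25×9.7 + 0.342×4.6 = 4.599.
Rate = 2.726/(1 + 4.599) = 0.4868 kJ/s.

0.49 kJ/s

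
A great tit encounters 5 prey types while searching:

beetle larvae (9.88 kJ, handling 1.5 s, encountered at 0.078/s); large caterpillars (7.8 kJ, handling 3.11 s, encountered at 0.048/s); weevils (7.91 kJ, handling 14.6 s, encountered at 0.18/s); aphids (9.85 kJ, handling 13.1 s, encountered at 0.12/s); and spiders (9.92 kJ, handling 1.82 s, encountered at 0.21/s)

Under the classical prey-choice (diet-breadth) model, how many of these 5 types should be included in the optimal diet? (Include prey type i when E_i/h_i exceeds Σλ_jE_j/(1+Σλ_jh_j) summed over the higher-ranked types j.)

3

Profitabilities (E/h, kJ/s): beetle larvae 6.59, spiders 5.45, large caterpillars 2.51, aphids 0.752, weevils 0.542. Add prey in this order while the next type's profitability exceeds the intake rate on those already taken.
Rate on top 1: 0.6899. spiders: 5.45 > 0.6899 → include.
Rate on top 2: 1.904. large caterpillars: 2.51 > 1.904 → include.
Rate on top 3: 1.958. aphids: 0.752 < 1.958 → exclude; stop.
Optimal diet: beetle larvae, spiders, large caterpillars — 3 of 5 types.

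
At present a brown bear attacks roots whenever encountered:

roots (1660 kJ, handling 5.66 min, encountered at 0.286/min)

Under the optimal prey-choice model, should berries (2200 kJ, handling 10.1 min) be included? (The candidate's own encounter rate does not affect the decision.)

Current rate: (0.286×1660)/(1 + 0.286×5.66) = 181.3 kJ/min.
berries: E/h = 2200/10.1 = 217.8 kJ/min.
217.8 > 181.3, so adding berries raises the average — include it.

Yes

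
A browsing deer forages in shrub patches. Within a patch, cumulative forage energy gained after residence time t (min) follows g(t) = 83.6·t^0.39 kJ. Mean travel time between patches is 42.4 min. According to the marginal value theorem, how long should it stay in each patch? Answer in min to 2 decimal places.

27.11 min

Optimal t* satisfies g'(t*) = g(t*)/(T + t*).
g'(t) = 0.39·83.6·t^-0.61. Setting 0.39·83.6·t^-0.61 = 83.6·t^0.39/(42.4+t) gives 0.39(42.4+t) = t, so 0.61·t = 0.39×42.4.
t* = 0.39×42.4/0.61 = 27.11 min.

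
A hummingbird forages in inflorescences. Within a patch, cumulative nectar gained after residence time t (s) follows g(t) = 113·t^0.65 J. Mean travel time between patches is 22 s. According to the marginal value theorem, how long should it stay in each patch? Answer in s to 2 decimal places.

40.86 s

Optimal t* satisfies g'(t*) = g(t*)/(T + t*).
g'(t) = 0.65·113·t^-0.35. Setting 0.65·113·t^-0.35 = 113·t^0.65/(22+t) gives 0.65(22+t) = t, so 0.35·t = 0.65×22.
t* = 0.65×22/0.35 = 40.86 s.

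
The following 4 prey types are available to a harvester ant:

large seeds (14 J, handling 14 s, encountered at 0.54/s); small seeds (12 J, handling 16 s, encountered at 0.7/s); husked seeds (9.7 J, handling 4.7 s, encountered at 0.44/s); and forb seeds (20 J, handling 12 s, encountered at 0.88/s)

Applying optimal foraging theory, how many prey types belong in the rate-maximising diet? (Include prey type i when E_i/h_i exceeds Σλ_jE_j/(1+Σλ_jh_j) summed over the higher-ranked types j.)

2

E/h in descending order: husked seeds 2.06, forb seeds 1.67, large seeds 1, small seeds 0.75 J/s. The optimal diet is the largest prefix of this list for which every included type satisfies E_i/h_i > R on the types above it.
Rate on top 1: 1.391. forb seeds: 1.67 > 1.391 → include.
Rate on top 2: 1.605. large seeds: 1 < 1.605 → exclude; stop.
Optimal diet: husked seeds, forb seeds — 2 of 4 types.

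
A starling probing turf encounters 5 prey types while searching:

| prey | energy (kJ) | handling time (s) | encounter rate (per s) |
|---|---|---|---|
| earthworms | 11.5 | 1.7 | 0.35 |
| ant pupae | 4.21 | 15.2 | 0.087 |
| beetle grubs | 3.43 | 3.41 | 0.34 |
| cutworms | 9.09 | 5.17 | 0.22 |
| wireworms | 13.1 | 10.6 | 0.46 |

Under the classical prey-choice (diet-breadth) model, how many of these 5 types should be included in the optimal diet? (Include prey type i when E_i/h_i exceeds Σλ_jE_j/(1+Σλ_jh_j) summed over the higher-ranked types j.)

Profitabilities (E/h, kJ/s): earthworms 6.76, cutworms 1.76, wireworms 1.24, beetle grubs 1.01, ant pupae 0.277. Add prey in this order while the next type's profitability exceeds the intake rate on those already taken.
Rate on top 1: 2.524. cutworms: 1.76 < 2.524 → exclude; stop.
Optimal diet: earthworms — 1 of 5 types.

1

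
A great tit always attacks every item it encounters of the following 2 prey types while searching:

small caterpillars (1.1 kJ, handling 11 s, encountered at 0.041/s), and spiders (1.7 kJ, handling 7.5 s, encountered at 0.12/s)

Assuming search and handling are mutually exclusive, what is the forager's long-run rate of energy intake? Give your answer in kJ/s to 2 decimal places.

Energy encountered per unit search time: 0.041×1.1 + 0.12×1.7 = 0.2491 kJ/s.
Handling time per unit search time: 0.041×11 + 0.12×7.5 = 1.351.
Rate = 0.2491/(1 + 1.351) = 0.106 kJ/s.

0.11 kJ/s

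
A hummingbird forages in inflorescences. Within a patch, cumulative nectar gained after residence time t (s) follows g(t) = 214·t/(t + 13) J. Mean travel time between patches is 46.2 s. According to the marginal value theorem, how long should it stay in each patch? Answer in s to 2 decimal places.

By the marginal value theorem, leave when the instantaneous gain rate g'(t) equals the habitat-wide average g(t)/(T + t).
g'(t) = 214·13/(t + 13)². Setting 214·13/(t+13)² = 214t/[(t+13)(46.2+t)] gives 13(46.2+t) = t(t+13), so t² = 13×46.2 = 600.6.
t* = √600.6 = 24.51 s.

24.51 s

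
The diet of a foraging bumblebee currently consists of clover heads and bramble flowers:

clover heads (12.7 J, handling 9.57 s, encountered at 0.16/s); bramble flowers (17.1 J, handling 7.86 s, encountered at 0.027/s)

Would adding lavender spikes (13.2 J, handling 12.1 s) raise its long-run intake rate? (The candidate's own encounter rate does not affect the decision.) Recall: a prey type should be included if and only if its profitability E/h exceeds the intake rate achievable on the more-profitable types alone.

Current rate: (0.16×12.7 + 0.027×17.1)/(1 + 0.16×9.57 + 0.027×7.86) = 0.909 J/s.
lavender spikes: E/h = 13.2/12.1 = 1.091 J/s.
1.091 > 0.909, so adding lavender spikes raises the average — include it.

Yes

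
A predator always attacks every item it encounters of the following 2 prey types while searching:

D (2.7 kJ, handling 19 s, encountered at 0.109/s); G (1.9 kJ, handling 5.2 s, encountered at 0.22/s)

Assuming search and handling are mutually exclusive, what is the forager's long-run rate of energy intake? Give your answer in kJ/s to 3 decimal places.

0.169 kJ/s

R = (0.109×2.7 + 0.22×1.9) / (1 + 0.109×19 + 0.22×5.2) = 0.7123/4.215 = 0.169 kJ/s.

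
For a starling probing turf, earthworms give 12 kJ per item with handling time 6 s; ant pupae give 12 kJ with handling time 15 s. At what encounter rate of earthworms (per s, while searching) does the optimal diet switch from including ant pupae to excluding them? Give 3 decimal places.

0.111 per s

At the threshold, the rate on earthworms alone equals the profitability of ant pupae: λ·12/(1 + λ·6) = 12/15 = 0.8.
Rearranging, λ(12 − 0.8×6) = 0.8, so λ = 0.8/7.2 = 0.1111 per s.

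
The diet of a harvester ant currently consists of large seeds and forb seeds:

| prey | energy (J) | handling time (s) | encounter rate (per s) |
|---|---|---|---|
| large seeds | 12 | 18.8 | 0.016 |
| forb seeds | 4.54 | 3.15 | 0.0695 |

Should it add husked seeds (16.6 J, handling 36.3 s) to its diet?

Intake rate on the current diet: R = (0.016×12 + 0.0695×4.54) / (1 + 0.016×18.8 + 0.0695×3.15) = 0.5075/1.52 = 0.334 J/s.
Profitability of husked seeds: 16.6/36.3 = 0.4573 J/s.
0.4573 > 0.334, so adding husked seeds raises the average — include it.

Yes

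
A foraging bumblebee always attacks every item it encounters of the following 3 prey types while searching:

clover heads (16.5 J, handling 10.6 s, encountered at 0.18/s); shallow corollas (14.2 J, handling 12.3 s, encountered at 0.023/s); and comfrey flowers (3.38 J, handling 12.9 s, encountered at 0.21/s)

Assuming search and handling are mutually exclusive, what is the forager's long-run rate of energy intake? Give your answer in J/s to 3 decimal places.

0.679 J/s

R = (0.18×16.5 + 0.023×14.2 + 0.21×3.38) / (1 + 0.18×10.6 + 0.023×12.3 + 0.21×12.9) = 4.006/5.9 = 0.6791 J/s.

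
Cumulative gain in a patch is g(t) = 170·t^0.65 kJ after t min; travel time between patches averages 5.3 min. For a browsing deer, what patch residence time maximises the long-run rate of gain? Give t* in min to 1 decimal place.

By the marginal value theorem, leave when the instantaneous gain rate g'(t) equals the habitat-wide average g(t)/(T + t).
g'(t) = 0.65·170·t^-0.35. Setting 0.65·170·t^-0.35 = 170·t^0.65/(5.3+t) gives 0.65(5.3+t) = t, so 0.35·t = 0.65×5.3.
t* = 0.65×5.3/0.35 = 9.843 min.

9.8 min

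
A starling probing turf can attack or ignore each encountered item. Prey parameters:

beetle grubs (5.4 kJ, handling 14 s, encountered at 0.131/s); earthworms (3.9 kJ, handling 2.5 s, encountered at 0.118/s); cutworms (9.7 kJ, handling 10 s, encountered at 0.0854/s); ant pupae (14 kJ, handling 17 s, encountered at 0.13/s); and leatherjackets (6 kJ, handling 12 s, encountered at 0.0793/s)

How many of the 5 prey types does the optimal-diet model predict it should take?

3

E/h in descending order: earthworms 1.56, cutworms 0.97, ant pupae 0.824, leatherjackets 0.5, beetle grubs 0.386 kJ/s. The optimal diet is the largest prefix of this list for which every included type satisfies E_i/h_i > R on the types above it.
Rate on top 1: 0.3554. cutworms: 0.97 > 0.3554 → include.
Rate on top 2: 0.5996. ant pupae: 0.824 > 0.5996 → include.
Rate on top 3: 0.7131. leatherjackets: 0.5 < 0.7131 → exclude; stop.
Optimal diet: earthworms, cutworms, ant pupae — 3 of 5 types.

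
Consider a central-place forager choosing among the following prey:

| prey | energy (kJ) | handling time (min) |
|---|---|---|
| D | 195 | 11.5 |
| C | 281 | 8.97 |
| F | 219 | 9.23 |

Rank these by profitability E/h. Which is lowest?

Profitability E/h (kJ/min): D = 195/11.5 = 17, C = 281/8.97 = 31.3, F = 219/9.23 = 23.7.
Ranked: C > F > D.

D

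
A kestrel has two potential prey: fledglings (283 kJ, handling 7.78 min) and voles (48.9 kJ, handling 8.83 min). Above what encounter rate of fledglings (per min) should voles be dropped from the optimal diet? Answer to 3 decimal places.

0.023 per min

At the threshold, the rate on fledglings alone equals the profitability of voles: λ·283/(1 + λ·7.78) = 48.9/8.83 = 5.538.
Rearranging, λ(283 − 5.538×7.78) = 5.538, so λ = 5.538/239.9 = 0.02308 per min.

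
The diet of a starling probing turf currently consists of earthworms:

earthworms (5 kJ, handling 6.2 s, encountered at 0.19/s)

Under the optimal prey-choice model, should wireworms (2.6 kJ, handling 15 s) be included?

No

Current rate: (0.19×5)/(1 + 0.19×6.2) = 0.4362 kJ/s.
Profitability of wireworms: 2.6/15 = 0.1733 kJ/s.
0.1733 < 0.4362, so adding wireworms would lower the average — exclude it.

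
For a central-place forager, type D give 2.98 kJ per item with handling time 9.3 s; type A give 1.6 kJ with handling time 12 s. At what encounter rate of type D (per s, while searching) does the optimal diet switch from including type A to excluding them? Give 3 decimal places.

Drop type A once their profitability E₂/h₂ falls below the rate achievable on type D alone: E₂/h₂ = λE₁/(1 + λh₁).
Solve for λ: λE₁h₂ = E₂(1 + λh₁) → λ(E₁h₂ − E₂h₁) = E₂ → λ = E₂/(E₁h₂ − E₂h₁).
λ = 1.6/(2.98×12 − 1.6×9.3) = 1.6/20.88 = 0.07663 per s.

0.077 per s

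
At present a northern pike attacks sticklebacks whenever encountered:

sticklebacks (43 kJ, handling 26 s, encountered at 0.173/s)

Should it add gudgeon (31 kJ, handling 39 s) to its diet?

No

Current rate: (0.173×43)/(1 + 0.173×26) = 1.353 kJ/s.
Profitability of gudgeon: 31/39 = 0.7949 kJ/s.
0.7949 < 1.353, so adding gudgeon would lower the average — exclude it.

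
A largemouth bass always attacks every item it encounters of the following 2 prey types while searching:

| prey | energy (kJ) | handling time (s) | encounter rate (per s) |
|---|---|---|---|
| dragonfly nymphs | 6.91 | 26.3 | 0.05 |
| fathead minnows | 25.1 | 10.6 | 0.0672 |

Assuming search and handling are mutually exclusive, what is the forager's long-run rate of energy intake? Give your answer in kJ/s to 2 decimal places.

0.67 kJ/s

R = Σλ_iE_i / (1 + Σλ_ih_i)
Numerator: 0.05×6.91 + 0.0672×25.1 = 2.032
Denominator: 1 + 0.05×26.3 + 0.0672×10.6 = 3.027
R = 2.032/3.027 = 0.6713 kJ/s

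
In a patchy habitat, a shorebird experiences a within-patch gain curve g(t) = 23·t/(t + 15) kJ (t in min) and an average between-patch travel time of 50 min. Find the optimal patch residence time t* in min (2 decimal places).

27.39 min

Optimal t* satisfies g'(t*) = g(t*)/(T + t*).
g'(t) = 23·15/(t + 15)². Setting 23·15/(t+15)² = 23t/[(t+15)(50+t)] gives 15(50+t) = t(t+15), so t² = 15×50 = 750.
t* = √750 = 27.39 min.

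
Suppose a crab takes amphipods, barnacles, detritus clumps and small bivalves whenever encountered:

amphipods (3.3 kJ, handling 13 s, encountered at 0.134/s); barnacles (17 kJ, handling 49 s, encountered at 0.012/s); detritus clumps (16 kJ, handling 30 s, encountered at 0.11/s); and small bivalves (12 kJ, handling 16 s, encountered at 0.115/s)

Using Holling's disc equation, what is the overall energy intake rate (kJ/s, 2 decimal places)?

Energy encountered per unit search time: 0.134×3.3 + 0.012×17 + 0.11×16 + 0.115×12 = 3.786 kJ/s.
Handling time per unit search time: 0.134×13 + 0.012×49 + 0.11×30 + 0.115×16 = 7.47.
Rate = 3.786/(1 + 7.47) = 0.447 kJ/s.

0.45 kJ/s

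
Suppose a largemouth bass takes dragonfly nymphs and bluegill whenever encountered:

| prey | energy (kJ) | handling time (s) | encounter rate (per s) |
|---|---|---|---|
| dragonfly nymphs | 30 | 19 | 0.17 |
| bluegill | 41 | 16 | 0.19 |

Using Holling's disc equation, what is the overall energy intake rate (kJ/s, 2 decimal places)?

R = Σλ_iE_i / (1 + Σλ_ih_i)
Numerator: 0.17×30 + 0.19×41 = 12.89
Denominator: 1 + 0.17×19 + 0.19×16 = 7.27
R = 12.89/7.27 = 1.773 kJ/s

1.77 kJ/s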